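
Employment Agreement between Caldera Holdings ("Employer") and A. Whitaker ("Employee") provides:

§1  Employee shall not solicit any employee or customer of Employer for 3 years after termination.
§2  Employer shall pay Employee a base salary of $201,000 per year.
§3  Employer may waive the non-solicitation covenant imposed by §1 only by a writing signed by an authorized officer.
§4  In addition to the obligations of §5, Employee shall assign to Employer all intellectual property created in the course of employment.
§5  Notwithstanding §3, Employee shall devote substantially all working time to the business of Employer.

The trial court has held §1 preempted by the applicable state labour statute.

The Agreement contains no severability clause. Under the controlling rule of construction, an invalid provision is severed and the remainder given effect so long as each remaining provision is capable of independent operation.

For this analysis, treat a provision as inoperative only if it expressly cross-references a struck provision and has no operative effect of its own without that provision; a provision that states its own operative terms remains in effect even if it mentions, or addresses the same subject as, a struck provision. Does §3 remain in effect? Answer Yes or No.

No

§1 is struck. §3 operates only by reference to §1, so it falls with §1. Although §5 refers to §3, its operative terms do not depend on §3, so it remains in effect. With no severability clause, the stated default rule severs what cannot stand and enforces each remaining provision that can operate on its own. That leaves §2, §4, and §5 in effect. §3 is among the inoperative provisions, so the answer is no.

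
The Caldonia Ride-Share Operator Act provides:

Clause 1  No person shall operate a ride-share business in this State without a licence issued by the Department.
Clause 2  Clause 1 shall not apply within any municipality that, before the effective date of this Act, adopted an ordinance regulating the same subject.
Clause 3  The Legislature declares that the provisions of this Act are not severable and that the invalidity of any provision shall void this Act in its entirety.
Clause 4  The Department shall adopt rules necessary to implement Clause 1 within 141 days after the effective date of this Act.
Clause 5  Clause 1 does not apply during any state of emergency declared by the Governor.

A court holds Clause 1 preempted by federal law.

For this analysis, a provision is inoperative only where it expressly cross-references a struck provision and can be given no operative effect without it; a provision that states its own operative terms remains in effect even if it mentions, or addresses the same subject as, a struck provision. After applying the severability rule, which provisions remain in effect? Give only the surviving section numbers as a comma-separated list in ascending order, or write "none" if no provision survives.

none

Clause 1 is struck. Clause 2 has no operative effect of its own apart from Clause 1 and is therefore inoperative. Clause 4 has no operative effect of its own apart from Clause 1 and is therefore inoperative. Clause 5 has no operative effect of its own apart from Clause 1 and is therefore inoperative. Clause 3 provides that the Act is not severable, so the invalidity of any one provision voids the entire Act. No provision of the Act survives.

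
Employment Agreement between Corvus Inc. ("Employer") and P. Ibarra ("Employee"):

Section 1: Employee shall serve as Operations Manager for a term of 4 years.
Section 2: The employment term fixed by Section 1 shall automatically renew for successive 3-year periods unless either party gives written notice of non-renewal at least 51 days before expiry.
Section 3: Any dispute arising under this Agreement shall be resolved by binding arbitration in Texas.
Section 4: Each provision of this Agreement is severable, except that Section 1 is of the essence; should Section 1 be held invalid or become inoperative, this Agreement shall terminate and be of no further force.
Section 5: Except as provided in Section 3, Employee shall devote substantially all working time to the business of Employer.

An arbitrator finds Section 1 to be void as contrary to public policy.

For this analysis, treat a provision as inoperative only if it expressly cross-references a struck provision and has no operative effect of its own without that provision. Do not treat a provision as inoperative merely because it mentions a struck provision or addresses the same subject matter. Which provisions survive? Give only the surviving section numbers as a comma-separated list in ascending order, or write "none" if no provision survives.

Section 1 is struck. Section 2 does nothing except set the renewal of the employment term by reference to Section 1; with Section 1 gone it has no independent effect and is inoperative. Section 4 makes Section 1 an essential term, and Section 1 is the provision held invalid; under Section 4, the entire Agreement is therefore void. No provision of the Agreement survives.

none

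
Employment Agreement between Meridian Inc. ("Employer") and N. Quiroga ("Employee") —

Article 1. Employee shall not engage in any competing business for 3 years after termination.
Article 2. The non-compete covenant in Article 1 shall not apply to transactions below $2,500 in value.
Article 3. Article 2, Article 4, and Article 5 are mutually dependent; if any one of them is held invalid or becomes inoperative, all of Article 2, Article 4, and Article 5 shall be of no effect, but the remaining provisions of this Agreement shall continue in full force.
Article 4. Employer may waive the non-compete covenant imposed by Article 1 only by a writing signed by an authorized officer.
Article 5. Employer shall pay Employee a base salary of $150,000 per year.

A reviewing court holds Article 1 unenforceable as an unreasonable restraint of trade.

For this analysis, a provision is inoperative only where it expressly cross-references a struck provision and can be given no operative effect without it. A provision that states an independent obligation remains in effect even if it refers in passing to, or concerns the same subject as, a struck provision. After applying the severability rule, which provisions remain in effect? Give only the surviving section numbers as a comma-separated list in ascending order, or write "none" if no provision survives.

3

Article 1 is struck. The whole of Article 2 is the carve-out from the non-compete covenant, defined by reference to Article 1, so Article 2 cannot stand once Article 1 is removed. Article 4 merely fixes the waiver condition for Article 1; with Article 1 gone it has nothing to operate on and falls away. Article 3 declares Article 2, Article 4, and Article 5 mutually dependent; since one of them has fallen, all of them are of no effect. That brings down Article 5 as well. The remainder continues in force under Article 3. Only Article 3 remains in effect.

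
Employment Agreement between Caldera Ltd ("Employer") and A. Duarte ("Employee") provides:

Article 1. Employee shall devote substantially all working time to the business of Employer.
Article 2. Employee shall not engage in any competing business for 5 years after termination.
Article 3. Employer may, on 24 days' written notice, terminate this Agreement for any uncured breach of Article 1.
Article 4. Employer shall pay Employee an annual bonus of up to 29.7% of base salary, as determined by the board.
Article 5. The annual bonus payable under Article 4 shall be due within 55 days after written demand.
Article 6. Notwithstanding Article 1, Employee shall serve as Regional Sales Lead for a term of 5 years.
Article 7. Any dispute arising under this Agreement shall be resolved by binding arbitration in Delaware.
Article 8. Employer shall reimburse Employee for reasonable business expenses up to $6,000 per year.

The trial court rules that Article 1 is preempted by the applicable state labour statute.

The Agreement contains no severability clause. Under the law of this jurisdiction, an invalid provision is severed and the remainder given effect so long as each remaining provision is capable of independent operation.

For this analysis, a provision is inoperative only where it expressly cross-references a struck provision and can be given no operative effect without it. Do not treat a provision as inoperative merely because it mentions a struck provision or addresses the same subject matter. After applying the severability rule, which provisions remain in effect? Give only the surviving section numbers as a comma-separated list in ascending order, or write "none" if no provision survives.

2, 4, 5, 6, 7, 8

Article 1 is struck. Article 3 merely fixes the termination right for breach of Article 1; with Article 1 gone it has nothing to operate on and falls away. Although Article 6 refers to Article 1, its operative terms do not depend on Article 1, so it remains in effect. With no severability clause, the stated default rule severs what cannot stand and enforces each remaining provision that can operate on its own. That leaves Article 2, Article 4, Article 5, Article 6, Article 7, and Article 8 in effect.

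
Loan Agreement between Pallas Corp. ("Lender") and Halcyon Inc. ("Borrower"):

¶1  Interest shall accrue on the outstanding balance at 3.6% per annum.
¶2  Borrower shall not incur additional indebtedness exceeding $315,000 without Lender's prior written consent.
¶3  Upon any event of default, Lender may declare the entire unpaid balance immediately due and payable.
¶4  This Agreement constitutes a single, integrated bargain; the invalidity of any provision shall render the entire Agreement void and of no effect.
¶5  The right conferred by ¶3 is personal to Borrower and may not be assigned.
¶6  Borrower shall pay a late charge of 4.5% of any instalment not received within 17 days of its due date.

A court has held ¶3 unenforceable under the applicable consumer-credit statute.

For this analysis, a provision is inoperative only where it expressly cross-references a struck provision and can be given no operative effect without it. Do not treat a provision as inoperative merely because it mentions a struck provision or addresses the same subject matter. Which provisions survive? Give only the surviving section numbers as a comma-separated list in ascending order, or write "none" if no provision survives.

none

¶3 is struck. ¶5 has no operative effect of its own apart from ¶3 and is therefore inoperative. ¶4 provides that the Agreement is not severable, so the invalidity of any one provision voids the entire Agreement. No provision of the Agreement survives.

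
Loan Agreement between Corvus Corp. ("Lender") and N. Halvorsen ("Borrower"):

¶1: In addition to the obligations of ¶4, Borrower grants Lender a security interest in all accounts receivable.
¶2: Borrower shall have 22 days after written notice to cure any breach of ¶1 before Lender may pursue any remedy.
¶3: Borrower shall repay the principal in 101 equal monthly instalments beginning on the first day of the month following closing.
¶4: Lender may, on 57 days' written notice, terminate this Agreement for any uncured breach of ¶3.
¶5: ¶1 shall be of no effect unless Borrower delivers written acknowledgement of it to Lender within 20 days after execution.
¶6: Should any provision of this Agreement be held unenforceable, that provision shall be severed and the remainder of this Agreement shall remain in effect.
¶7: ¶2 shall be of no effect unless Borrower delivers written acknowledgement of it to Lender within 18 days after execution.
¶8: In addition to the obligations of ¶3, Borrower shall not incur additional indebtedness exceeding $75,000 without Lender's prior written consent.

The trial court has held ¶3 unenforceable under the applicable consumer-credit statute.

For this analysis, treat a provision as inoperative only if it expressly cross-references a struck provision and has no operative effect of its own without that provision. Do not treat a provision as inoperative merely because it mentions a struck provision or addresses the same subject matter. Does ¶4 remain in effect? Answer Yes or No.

No

¶3 is struck. The only function of ¶4 is the termination right for breach of ¶3, so it cannot stand once ¶3 is removed. ¶8 mentions ¶3 but its own obligation stands independently of ¶3, so ¶8 is not affected. Although ¶1 refers to ¶4, its operative terms do not depend on ¶4, so it remains in effect. Under the severability clause in ¶6, the remaining provisions continue in force. ¶1, ¶2, ¶5, ¶6, ¶7, and ¶8 remain in effect. ¶4 is among the inoperative provisions, so the answer is no.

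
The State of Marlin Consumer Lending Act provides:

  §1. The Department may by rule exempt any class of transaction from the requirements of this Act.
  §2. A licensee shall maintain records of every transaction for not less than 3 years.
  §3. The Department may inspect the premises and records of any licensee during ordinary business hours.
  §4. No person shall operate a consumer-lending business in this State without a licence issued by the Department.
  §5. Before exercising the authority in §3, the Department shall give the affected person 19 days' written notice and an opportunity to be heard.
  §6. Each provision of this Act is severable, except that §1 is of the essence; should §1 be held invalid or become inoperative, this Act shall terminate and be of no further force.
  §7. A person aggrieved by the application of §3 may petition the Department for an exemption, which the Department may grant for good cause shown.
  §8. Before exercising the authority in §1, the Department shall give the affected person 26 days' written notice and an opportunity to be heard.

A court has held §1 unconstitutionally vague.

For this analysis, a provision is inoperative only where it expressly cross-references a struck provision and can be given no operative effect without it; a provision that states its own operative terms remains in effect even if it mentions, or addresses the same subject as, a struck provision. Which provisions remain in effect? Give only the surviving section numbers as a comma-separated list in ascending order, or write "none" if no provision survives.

none

§1 is struck. §8 has no operative effect of its own apart from §1 and is therefore inoperative. §6 makes §1 an essential term, and §1 is the provision held invalid; under §6, the entire Act is therefore void. No provision of the Act survives.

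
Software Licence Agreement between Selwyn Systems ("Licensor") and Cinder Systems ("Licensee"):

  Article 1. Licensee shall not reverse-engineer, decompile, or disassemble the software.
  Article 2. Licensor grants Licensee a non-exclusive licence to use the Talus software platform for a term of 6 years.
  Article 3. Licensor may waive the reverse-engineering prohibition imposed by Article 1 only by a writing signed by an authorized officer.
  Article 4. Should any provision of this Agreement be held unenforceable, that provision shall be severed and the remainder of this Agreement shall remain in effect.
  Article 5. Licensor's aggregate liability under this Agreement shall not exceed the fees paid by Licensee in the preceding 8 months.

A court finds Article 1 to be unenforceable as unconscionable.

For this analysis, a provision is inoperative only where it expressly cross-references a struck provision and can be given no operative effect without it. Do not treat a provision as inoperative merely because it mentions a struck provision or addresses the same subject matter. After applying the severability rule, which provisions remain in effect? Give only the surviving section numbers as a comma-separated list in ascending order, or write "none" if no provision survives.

2, 4, 5

Article 1 is struck. The only function of Article 3 is the waiver condition for Article 1, so it cannot stand once Article 1 is removed. Under the severability clause in Article 4, the remaining provisions continue in force. Article 2, Article 4, and Article 5 remain in effect.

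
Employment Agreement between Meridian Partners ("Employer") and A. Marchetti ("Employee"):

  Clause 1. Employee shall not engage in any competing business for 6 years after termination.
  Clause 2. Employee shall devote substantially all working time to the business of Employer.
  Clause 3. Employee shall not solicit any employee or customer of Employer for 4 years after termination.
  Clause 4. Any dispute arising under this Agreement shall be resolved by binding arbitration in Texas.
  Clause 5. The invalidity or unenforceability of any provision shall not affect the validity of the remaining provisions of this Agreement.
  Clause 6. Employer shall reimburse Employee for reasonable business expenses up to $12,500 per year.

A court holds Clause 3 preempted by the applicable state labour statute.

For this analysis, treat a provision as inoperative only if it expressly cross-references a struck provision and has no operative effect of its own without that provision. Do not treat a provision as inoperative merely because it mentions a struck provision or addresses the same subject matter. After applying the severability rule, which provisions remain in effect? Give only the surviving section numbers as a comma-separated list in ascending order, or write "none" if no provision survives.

Clause 3 is struck. Nothing else in the Agreement is defined by reference to Clause 3. Under the severability clause in Clause 5, the remaining provisions continue in force. The provisions still in force are Clause 1, Clause 2, Clause 4, Clause 5, and Clause 6.

1, 2, 4, 5, 6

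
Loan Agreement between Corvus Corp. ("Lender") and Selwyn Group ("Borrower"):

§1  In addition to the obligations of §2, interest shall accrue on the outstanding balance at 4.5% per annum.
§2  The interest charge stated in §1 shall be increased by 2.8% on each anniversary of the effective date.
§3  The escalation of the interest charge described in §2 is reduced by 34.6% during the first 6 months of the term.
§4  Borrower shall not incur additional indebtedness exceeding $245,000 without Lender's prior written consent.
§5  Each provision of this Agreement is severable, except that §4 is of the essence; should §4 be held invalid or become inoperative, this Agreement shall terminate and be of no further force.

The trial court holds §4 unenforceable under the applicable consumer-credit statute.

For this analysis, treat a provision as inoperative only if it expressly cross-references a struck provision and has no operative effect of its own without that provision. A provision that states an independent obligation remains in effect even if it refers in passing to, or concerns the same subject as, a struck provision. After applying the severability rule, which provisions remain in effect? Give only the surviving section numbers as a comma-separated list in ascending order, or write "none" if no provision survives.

§4 is struck. Nothing else in the Agreement is defined by reference to §4. §5 makes §4 an essential term, and §4 is the provision held invalid; under §5, the entire Agreement is therefore void. No provision of the Agreement survives.

none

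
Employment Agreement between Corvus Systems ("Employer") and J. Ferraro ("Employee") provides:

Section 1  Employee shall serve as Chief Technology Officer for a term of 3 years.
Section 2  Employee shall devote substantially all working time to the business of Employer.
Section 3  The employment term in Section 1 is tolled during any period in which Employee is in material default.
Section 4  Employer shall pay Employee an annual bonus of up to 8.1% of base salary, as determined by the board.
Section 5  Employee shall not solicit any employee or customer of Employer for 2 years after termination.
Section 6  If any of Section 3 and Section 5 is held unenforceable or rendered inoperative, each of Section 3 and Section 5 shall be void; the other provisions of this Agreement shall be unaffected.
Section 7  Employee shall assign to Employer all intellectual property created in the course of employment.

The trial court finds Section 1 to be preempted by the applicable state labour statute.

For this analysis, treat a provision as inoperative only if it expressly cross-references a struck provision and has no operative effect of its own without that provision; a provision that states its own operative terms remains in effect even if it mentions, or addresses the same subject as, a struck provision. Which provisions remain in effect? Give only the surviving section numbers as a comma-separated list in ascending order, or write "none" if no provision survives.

2, 4, 6, 7

Section 1 is struck. Section 3 operates only by reference to Section 1, so it falls with Section 1. Section 6 declares Section 3 and Section 5 mutually dependent; since one of them has fallen, all of them are of no effect. That brings down Section 5 as well. The remainder continues in force under Section 6. The provisions still in force are Section 2, Section 4, Section 6, and Section 7.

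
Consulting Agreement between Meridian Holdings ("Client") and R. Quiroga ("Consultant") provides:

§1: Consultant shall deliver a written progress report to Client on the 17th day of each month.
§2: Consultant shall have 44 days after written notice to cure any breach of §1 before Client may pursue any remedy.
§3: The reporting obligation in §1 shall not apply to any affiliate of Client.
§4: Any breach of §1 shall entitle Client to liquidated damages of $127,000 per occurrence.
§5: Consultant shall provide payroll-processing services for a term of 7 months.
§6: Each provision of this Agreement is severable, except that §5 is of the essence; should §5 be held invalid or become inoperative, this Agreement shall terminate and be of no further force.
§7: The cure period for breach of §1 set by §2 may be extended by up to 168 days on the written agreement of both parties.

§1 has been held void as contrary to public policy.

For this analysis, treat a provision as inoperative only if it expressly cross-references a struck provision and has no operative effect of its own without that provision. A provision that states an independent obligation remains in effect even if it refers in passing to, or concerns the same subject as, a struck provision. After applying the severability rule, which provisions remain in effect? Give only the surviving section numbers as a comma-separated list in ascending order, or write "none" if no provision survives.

5, 6

§1 is struck. The only function of §2 is the cure period for breach of §1, so it cannot stand once §1 is removed. §3 operates only by reference to §1, so it falls with §1. §4 operates only by reference to §1, so it falls with §1. §7 has no operative effect of its own apart from §2 and is therefore inoperative. §6 makes §5 an essential term, but §5 is unaffected, so the severability proviso in §6 preserves the remaining provisions. §5 and §6 remain in effect.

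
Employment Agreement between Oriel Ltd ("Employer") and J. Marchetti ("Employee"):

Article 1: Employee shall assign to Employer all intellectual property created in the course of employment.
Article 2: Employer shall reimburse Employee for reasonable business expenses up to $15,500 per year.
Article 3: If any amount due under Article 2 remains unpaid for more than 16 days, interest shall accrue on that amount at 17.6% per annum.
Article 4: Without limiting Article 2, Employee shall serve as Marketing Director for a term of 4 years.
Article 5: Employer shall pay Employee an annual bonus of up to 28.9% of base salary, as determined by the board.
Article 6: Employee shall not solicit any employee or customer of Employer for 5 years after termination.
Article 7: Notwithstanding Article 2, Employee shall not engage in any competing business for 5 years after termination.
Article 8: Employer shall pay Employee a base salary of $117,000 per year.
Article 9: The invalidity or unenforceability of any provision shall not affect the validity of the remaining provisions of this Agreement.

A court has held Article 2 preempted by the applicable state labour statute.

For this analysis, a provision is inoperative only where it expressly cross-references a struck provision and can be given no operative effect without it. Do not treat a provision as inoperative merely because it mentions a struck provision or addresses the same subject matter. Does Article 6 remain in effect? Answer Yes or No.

Yes

Article 2 is struck. Article 3 does nothing except set the default interest on the expense-reimbursement cap by reference to Article 2; with Article 2 gone it has no independent effect and is inoperative. Article 7 mentions Article 2 but its own obligation stands independently of Article 2, so Article 7 is not affected. Although Article 4 refers to Article 2, its operative terms do not depend on Article 2, so it remains in effect. Article 9 is a severability clause and preserves every provision that can still be given independent effect. That leaves Article 1, Article 4, Article 5, Article 6, Article 7, Article 8, and Article 9 in effect. Article 6 is among the surviving provisions, so the answer is yes.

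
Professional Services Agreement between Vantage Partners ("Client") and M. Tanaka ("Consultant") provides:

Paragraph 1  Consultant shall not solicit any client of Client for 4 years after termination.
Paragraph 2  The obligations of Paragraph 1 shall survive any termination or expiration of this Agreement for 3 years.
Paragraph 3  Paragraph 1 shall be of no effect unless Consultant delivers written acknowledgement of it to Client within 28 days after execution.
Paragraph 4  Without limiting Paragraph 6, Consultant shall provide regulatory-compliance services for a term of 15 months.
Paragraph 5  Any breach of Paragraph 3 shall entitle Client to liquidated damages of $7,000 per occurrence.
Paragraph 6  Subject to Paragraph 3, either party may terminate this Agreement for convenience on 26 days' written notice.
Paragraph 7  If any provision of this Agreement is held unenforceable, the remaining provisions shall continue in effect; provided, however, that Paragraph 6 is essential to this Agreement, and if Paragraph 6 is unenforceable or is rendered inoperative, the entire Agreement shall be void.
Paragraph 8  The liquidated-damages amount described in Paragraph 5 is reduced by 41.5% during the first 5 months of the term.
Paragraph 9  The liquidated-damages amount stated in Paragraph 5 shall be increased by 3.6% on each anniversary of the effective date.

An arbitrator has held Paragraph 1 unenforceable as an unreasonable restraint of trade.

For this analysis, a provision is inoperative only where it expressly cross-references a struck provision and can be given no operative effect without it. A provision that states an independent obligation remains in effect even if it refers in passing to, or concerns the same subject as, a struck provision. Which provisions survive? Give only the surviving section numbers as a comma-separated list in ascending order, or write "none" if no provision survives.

Paragraph 1 is struck. Paragraph 2 operates only by reference to Paragraph 1, so it falls with Paragraph 1. Paragraph 3 has no operative effect of its own apart from Paragraph 1 and is therefore inoperative. Paragraph 5 operates only by reference to Paragraph 3, so it falls with Paragraph 3. Paragraph 8 operates only by reference to Paragraph 5, so it falls with Paragraph 5. Paragraph 9 operates only by reference to Paragraph 5, so it falls with Paragraph 5. Paragraph 6 mentions Paragraph 3 but its own obligation stands independently of Paragraph 3, so Paragraph 6 is not affected. Paragraph 7 makes Paragraph 6 an essential term, but Paragraph 6 is unaffected, so the severability proviso in Paragraph 7 preserves the remaining provisions. Paragraph 4, Paragraph 6, and Paragraph 7 remain in effect.

4, 6, 7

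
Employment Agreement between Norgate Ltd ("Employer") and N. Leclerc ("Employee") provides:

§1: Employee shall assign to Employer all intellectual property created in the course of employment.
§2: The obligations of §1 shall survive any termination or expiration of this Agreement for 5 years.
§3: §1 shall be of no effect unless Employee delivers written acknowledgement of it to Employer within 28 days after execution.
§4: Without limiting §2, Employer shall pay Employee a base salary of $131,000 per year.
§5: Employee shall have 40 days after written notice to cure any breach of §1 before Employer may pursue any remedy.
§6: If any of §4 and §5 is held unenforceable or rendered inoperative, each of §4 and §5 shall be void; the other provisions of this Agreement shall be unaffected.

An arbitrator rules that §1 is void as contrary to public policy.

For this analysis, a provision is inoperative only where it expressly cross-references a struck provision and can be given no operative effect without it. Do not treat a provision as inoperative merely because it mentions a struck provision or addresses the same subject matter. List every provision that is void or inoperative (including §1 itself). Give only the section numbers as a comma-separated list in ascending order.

1, 2, 3, 4, 5

§1 is struck. §2 merely fixes the survival period for §1; with §1 gone it has nothing to operate on and falls away. §3 merely fixes the acknowledgement condition for §1; with §1 gone it has nothing to operate on and falls away. The only function of §5 is the cure period for breach of §1, so it cannot stand once §1 is removed. §6 declares §4 and §5 mutually dependent; since one of them has fallen, all of them are of no effect. That brings down §4 as well. The remainder continues in force under §6. Only §6 remains in effect.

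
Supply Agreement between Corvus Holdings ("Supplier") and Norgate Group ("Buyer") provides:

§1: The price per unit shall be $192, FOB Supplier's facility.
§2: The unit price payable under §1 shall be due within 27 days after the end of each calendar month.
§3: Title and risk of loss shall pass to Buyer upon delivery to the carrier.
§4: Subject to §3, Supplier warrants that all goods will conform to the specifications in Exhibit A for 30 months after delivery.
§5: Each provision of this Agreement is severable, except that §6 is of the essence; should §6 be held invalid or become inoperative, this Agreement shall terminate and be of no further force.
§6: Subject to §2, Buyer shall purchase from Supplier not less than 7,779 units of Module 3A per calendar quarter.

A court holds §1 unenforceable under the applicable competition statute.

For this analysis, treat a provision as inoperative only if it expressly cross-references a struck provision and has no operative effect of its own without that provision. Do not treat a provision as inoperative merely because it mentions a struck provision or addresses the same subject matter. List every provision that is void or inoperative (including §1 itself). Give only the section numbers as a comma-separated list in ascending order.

§1 is struck. The whole of §2 is the payment deadline for the unit price, defined by reference to §1, so §2 cannot stand once §1 is removed. Although §6 refers to §2, its operative terms do not depend on §2, so it remains in effect. §5 makes §6 an essential term, but §6 is unaffected, so the severability proviso in §5 preserves the remaining provisions. That leaves §3, §4, §5, and §6 in effect.

1, 2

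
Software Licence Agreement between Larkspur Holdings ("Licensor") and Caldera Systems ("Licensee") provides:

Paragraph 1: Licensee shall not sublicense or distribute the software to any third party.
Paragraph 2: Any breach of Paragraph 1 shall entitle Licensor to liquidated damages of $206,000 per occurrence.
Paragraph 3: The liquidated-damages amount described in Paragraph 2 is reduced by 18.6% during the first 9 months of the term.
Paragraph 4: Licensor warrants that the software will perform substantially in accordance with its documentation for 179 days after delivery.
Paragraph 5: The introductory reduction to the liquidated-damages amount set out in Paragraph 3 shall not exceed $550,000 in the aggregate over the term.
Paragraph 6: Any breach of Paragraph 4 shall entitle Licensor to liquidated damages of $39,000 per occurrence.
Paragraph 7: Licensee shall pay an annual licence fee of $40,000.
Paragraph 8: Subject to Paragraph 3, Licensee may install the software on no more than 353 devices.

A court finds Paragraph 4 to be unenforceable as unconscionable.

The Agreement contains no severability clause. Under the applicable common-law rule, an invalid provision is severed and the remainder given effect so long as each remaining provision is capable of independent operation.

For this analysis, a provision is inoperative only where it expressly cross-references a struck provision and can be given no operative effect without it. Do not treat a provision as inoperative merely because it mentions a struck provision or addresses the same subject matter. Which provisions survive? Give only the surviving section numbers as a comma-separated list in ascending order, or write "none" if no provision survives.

Paragraph 4 is struck. Paragraph 6 does nothing except set the liquidated-damages amount by reference to Paragraph 4; with Paragraph 4 gone it has no independent effect and is inoperative. Under the stated default rule, only provisions that cannot operate independently fall away; the rest are enforced. Paragraph 1, Paragraph 2, Paragraph 3, Paragraph 5, Paragraph 7, and Paragraph 8 remain in effect.

1, 2, 3, 5, 7, 8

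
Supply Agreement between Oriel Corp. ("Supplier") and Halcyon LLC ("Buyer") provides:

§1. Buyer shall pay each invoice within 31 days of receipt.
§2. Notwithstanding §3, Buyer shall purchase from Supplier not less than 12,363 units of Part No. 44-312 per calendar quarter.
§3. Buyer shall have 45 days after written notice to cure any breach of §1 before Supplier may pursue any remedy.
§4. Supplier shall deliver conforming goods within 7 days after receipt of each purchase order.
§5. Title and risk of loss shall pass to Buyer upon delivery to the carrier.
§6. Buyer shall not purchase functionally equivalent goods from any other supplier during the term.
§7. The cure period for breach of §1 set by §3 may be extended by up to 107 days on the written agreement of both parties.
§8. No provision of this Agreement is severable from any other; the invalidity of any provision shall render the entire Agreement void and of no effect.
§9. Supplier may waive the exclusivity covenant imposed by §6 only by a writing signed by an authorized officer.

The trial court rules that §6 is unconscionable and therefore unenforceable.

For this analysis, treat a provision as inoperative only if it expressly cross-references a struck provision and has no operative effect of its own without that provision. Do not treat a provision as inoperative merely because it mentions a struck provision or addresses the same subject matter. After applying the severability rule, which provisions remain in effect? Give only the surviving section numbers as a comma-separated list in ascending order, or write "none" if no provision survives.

§6 is struck. §9 merely fixes the waiver condition for §6; with §6 gone it has nothing to operate on and falls away. §8 provides that the Agreement is not severable, so the invalidity of any one provision voids the entire Agreement. No provision of the Agreement survives.

none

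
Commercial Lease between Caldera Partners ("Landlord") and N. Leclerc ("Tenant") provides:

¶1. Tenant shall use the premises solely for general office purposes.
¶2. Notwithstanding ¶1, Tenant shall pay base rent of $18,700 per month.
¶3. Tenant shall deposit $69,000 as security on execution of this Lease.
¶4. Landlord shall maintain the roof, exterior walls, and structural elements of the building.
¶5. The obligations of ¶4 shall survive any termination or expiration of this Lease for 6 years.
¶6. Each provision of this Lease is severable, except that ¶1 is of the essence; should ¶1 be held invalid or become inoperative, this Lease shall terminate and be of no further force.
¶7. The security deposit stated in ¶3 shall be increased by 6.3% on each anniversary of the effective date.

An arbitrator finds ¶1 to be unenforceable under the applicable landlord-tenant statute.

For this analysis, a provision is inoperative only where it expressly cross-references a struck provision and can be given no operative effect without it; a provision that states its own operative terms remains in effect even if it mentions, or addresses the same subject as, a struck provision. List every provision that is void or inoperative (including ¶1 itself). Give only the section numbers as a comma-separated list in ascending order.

¶1 is struck. Nothing else in the Lease is defined by reference to ¶1. ¶6 makes ¶1 an essential term, and ¶1 is the provision held invalid; under ¶6, the entire Lease is therefore void. No provision of the Lease survives.

1, 2, 3, 4, 5, 6, 7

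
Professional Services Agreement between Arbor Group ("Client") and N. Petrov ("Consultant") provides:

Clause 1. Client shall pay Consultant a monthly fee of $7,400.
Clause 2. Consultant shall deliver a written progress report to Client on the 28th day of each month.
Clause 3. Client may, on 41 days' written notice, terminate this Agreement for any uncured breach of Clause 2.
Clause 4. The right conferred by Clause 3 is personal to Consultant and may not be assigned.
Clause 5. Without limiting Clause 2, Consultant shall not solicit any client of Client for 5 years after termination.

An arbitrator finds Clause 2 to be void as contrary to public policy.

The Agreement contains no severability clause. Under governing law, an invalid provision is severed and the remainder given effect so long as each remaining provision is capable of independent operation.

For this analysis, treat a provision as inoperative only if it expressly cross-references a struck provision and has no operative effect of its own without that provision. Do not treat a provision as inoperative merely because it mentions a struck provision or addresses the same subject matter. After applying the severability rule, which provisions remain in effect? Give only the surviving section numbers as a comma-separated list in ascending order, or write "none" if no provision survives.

Clause 2 is struck. Clause 3 operates only by reference to Clause 2, so it falls with Clause 2. Clause 4 has no operative effect of its own apart from Clause 3 and is therefore inoperative. Clause 5 mentions Clause 2 but its own obligation stands independently of Clause 2, so Clause 5 is not affected. Under the stated default rule, only provisions that cannot operate independently fall away; the rest are enforced. Clause 1 and Clause 5 remain in effect.

1, 5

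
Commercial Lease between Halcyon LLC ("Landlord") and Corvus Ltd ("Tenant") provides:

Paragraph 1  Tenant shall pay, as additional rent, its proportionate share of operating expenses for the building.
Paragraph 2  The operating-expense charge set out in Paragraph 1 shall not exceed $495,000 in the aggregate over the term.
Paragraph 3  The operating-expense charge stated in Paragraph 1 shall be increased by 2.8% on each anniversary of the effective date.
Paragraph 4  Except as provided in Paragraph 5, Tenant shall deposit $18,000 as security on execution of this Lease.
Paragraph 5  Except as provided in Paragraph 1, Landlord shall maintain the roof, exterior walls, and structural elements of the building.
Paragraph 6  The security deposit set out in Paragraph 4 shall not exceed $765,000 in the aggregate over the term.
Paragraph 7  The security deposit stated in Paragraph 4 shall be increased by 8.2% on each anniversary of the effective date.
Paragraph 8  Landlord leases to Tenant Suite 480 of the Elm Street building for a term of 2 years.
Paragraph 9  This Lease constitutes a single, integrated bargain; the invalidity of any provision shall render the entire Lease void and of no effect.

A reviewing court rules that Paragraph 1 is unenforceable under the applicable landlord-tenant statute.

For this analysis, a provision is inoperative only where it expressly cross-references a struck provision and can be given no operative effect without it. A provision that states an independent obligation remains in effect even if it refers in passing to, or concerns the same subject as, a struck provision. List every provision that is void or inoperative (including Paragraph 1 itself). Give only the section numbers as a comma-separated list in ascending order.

1, 2, 3, 4, 5, 6, 7, 8, 9

Paragraph 1 is struck. The whole of Paragraph 2 is the aggregate cap on the operating-expense charge, defined by reference to Paragraph 1, so Paragraph 2 cannot stand once Paragraph 1 is removed. Paragraph 3 has no operative effect of its own apart from Paragraph 1 and is therefore inoperative. Paragraph 9 provides that the Lease is not severable, so the invalidity of any one provision voids the entire Lease. No provision of the Lease survives.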